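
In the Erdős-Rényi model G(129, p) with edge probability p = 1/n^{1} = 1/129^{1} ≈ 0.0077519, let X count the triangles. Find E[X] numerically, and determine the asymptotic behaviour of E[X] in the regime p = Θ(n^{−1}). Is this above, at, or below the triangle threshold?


Number of potential triangles: C(129, 3) = 349504.
Each occurs with probability p³ ≈ (0.0077519)³ ≈ 4.6583366e-07.
By linearity: E[X] = C(129, 3)·p³ ≈ 349504 · 4.6583366e-07 ≈ 0.16281.
Here α = 1, so p = 1/n is exactly at the triangle threshold p ~ 1/n. Asymptotically E[X] → c³/6 = 1³/6 = 1/6 ≈ 0.16667, a bounded constant. In this regime the triangle count is asymptotically Poisson(c³/6).

E[X] ≈ 0.16281; in regime p = Θ(1/n^{1}) E[X] stays bounded (at the triangle threshold p ~ 1/n).


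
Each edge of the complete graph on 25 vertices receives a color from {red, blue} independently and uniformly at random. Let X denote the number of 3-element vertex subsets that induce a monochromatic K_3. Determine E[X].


Let X = Σ_S X_S over the C(25, 3) = 2300 subsets S of size 3, where X_S = 1 if the K_3 on S is monochromatic.
For a fixed S, the K_3 on S has C(3, 2) = 3 edges. P[all 3 edges red] = (1/2)^3, and likewise for blue, so P[monochromatic] = 2·(1/2)^3 = 2^{1 − 3} = 1/4.
Summing: E[X] = C(25, 3) · 2^{1 − 3} = 2300 · 1/4 = 575.
Numerically: E[X] ≈ 575.0000.

E[X] = C(25,3)·2^(1−C(3,2)) = 575 ≈ 575.0000.


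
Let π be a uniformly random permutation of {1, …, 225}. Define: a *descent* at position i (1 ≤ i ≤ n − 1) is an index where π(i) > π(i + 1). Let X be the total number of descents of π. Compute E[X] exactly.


Write X = Σ X_I over i = 1, …, 224, with X_I the indicator of one descent.
There are 224 indicators.
For each fixed i, the pair (π(i), π(i+1)) is a uniformly random ordered pair of distinct values from {1, …, 225}; by symmetry P[π(i) > π(i+1)] = 1/2.
By linearity: E[X] = 224 · (1/2) = (225 − 1) · (1/2) = 112 ≈ 112.000000.

E[X] = 112 = 112.000000.


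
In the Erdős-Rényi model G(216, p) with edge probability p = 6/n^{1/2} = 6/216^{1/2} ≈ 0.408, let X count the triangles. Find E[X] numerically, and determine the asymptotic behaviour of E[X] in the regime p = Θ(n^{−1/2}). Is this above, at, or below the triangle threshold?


Number of potential triangles: C(216, 3) = 1656360.
Each occurs with probability p³ ≈ (0.408)³ ≈ 6.80414e-02.
By linearity: E[X] = C(216, 3)·p³ ≈ 1656360 · 6.80414e-02 ≈ 112701.023.
Since α = 1/2 < 1, p = c/n^{1/2} ≫ 1/n is above the triangle threshold p ~ 1/n. Asymptotically E[X] ~ (c³/6)·n^{3(1−α)} = (6³/6)·n^{1.5} → ∞; triangles are abundant w.h.p.

E[X] ≈ 112701.023; in regime p = Θ(1/n^{1/2}) E[X] diverges (above the triangle threshold p ~ 1/n).


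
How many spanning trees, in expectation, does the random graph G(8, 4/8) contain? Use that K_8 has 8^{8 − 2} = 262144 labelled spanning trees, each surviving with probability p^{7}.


K_8 has 8^{8 − 2} = 262144 labelled spanning trees.
For each such spanning tree H, let X_H = 1 if all 7 edges of H are present in G. Then P[X_H = 1] = p^{7} = (1/2)^{7} = 1/128.
By linearity of expectation: E[X] = Σ_H E[X_H] = 262144 · p^{7} = 262144 · 1/128 = 2048.
Numerically: E[X] ≈ 2048.

E[X] = 262144 · (1/2)^{7} = 2048 ≈ 2048.


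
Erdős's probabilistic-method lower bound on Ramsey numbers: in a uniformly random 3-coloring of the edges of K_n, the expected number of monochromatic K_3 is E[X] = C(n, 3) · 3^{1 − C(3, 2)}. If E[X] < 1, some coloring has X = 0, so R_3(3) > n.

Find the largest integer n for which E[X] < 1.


We need C(n, 3) · 3^{1 − 3} < 1, i.e. C(n, 3) < 3^{3 − 1} = 9.
Check values of n near the boundary:
  n = 3: C(3, 3) = 1; 1 < 9? YES
  n = 4: C(4, 3) = 4; 4 < 9? YES
  n = 5: C(5, 3) = 10; 10 < 9? NO
  n = 6: C(6, 3) = 20; 20 < 9? NO
  n = 7: C(7, 3) = 35; 35 < 9? NO
The largest n with C(n, 3) < 9 is n = 4 (where E[X] = 4/9 ≈ 0.4444444). Hence R_3(3) > 4, i.e. R_3(3) ≥ 5.

Largest n = 4; hence R_3(3) > 4.


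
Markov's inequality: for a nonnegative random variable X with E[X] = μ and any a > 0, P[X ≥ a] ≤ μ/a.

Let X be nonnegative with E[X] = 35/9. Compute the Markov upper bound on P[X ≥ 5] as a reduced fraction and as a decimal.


μ = E[X] = 35/9, a = 5.
Markov: P[X ≥ 5] ≤ μ/a = (35/9)/5 = 7/9.
Numerically: ≈ 0.77778.
(Since a = 5 > μ = 3.88889, the bound 7/9 is < 1 and informative.)

P[X ≥ 5] ≤ 7/9 ≈ 0.77778.


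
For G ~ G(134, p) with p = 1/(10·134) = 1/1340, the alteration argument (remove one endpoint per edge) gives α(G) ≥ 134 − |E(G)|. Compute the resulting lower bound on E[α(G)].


E[|E(G)|] = C(134, 2)·p = 8911 · (1/1340) = 133/20.
E[α(G)] ≥ n − E[|E(G)|] = 134 − 133/20 = 2547/20.
Numerically: ≈ 127.3500.
(This is only a lower bound; the true E[α(G)] may be larger.)

E[α(G)] ≥ 2547/20 ≈ 127.3500.


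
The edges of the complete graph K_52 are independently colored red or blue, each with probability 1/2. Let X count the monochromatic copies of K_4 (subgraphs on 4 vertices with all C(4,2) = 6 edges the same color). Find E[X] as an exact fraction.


Let X = Σ_S X_S over the C(52, 4) = 270725 subsets S of size 4, where X_S = 1 if the K_4 on S is monochromatic.
For a fixed S, the K_4 on S has C(4, 2) = 6 edges. P[all 6 edges red] = (1/2)^6, and likewise for blue, so P[monochromatic] = 2·(1/2)^6 = 2^{1 − 6} = 1/32.
By linearity of expectation: E[X] = C(52, 4) · 2^{1 − 6} = 270725 · 1/32 = 270725/32.
Numerically: E[X] ≈ 8460.156250.

E[X] = C(52,4)·2^(1−C(4,2)) = 270725/32 ≈ 8460.156250.


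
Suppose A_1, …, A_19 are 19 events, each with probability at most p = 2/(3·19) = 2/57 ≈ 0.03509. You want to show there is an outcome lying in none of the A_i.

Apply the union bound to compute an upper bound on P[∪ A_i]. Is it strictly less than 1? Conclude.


Union bound: P[∪_{i=1}^{19} A_i] ≤ Σ_i P[A_i] ≤ 19·p = 19·(2/57) = 2/3.
Numerically: 2/3 ≈ 0.66667.
Is 2/3 < 1? YES.
Since P[∪ A_i] ≤ 2/3 < 1, the complement has P[∩ A_i^c] ≥ 1 − 2/3 = 1/3 > 0, so some outcome avoids every A_i.

19·p = 2/3 ≈ 0.66667; existence CERTIFIED by the union bound.


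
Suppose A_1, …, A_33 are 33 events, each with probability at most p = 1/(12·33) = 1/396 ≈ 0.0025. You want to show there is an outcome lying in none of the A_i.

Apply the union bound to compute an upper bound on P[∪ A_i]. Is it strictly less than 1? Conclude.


Union bound: P[∪_{i=1}^{33} A_i] ≤ Σ_i P[A_i] ≤ 33·p = 33·(1/396) = 1/12.
Numerically: 1/12 ≈ 0.0833.
Is 1/12 < 1? YES.
Since P[∪ A_i] ≤ 1/12 < 1, the complement has P[∩ A_i^c] ≥ 1 − 1/12 = 11/12 > 0, so some outcome avoids every A_i.

33·p = 1/12 ≈ 0.0833; existence CERTIFIED by the union bound.


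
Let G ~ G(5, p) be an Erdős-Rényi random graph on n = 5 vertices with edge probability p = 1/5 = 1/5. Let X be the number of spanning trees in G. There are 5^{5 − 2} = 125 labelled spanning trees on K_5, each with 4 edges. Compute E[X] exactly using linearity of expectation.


K_5 has 5^{5 − 2} = 125 labelled spanning trees.
For each such spanning tree H, let X_H = 1 if all 4 edges of H are present in G. Then P[X_H = 1] = p^{4} = (1/5)^{4} = 1/625.
By linearity of expectation: E[X] = Σ_H E[X_H] = 125 · p^{4} = 125 · 1/625 = 1/5.
Numerically: E[X] ≈ 0.2.

E[X] = 125 · (1/5)^{4} = 1/5 ≈ 0.2.


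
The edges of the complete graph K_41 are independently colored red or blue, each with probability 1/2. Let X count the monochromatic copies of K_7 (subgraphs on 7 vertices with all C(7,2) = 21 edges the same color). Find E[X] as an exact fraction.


Let X = Σ_S X_S over the C(41, 7) = 22481940 subsets S of size 7, where X_S = 1 if the K_7 on S is monochromatic.
For a fixed S, the K_7 on S has C(7, 2) = 21 edges. P[all 21 edges red] = (1/2)^21, and likewise for blue, so P[monochromatic] = 2·(1/2)^21 = 2^{1 − 21} = 1/1048576.
Summing: E[X] = C(41, 7) · 2^{1 − 21} = 22481940 · 1/1048576 = 5620485/262144.
Numerically: E[X] ≈ 21.44045.

E[X] = C(41,7)·2^(1−C(7,2)) = 5620485/262144 ≈ 21.44045.


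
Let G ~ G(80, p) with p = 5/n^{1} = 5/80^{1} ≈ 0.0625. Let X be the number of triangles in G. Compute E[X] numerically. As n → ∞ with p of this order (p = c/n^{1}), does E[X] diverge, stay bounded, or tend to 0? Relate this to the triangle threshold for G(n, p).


Number of potential triangles: C(80, 3) = 82160.
Each occurs with probability p³ ≈ (0.0625)³ ≈ 2.441406e-04.
By linearity: E[X] = C(80, 3)·p³ ≈ 82160 · 2.441406e-04 ≈ 20.0586.
Here α = 1, so p = 5/n is exactly at the triangle threshold p ~ 1/n. Asymptotically E[X] → c³/6 = 5³/6 = 125/6 ≈ 20.8333, a bounded constant. In this regime the triangle count is asymptotically Poisson(c³/6).

E[X] ≈ 20.0586; in regime p = Θ(1/n^{1}) E[X] stays bounded (at the triangle threshold p ~ 1/n).


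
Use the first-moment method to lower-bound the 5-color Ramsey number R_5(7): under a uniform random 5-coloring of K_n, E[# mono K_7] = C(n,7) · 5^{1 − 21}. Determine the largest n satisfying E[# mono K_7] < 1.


We need C(n, 7) · 5^{1 − 21} < 1, i.e. C(n, 7) < 5^{21 − 1} = 95367431640625.
Check values of n near the boundary:
  n = 337: C(337, 7) = 91989916924632; 91989916924632 < 95367431640625? YES
  n = 338: C(338, 7) = 93935323022736; 93935323022736 < 95367431640625? YES
  n = 339: C(339, 7) = 95915887062372; 95915887062372 < 95367431640625? NO
  n = 340: C(340, 7) = 97932136940560; 97932136940560 < 95367431640625? NO
The largest n with C(n, 7) < 95367431640625 is n = 338 (where E[X] = 93935323022736/95367431640625 ≈ 0.9850). Hence R_5(7) > 338, i.e. R_5(7) ≥ 339.

Largest n = 338; hence R_5(7) > 338.


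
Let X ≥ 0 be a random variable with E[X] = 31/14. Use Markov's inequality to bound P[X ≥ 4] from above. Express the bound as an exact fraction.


μ = E[X] = 31/14, a = 4.
Markov: P[X ≥ 4] ≤ μ/a = (31/14)/4 = 31/56.
Numerically: ≈ 0.554.
(Since a = 4 > μ = 2.214, the bound 31/56 is < 1 and informative.)

P[X ≥ 4] ≤ 31/56 ≈ 0.554.


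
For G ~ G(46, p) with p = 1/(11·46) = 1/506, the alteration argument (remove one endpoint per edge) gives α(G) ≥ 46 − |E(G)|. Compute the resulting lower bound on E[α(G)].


E[|E(G)|] = C(46, 2)·p = 1035 · (1/506) = 45/22.
E[α(G)] ≥ n − E[|E(G)|] = 46 − 45/22 = 967/22.
Numerically: ≈ 43.95455.
(This is only a lower bound; the true E[α(G)] may be larger.)

E[α(G)] ≥ 967/22 ≈ 43.95455.


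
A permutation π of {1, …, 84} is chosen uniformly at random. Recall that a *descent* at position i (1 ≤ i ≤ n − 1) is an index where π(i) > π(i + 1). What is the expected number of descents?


Write X = Σ X_I over i = 1, …, 83, with X_I the indicator of one descent.
There are 83 indicators.
For each fixed i, the pair (π(i), π(i+1)) is a uniformly random ordered pair of distinct values from {1, …, 84}; by symmetry P[π(i) > π(i+1)] = 1/2.
By linearity: E[X] = 83 · (1/2) = (84 − 1) · (1/2) = 83/2 ≈ 41.50000.

E[X] = 83/2 = 41.50000.


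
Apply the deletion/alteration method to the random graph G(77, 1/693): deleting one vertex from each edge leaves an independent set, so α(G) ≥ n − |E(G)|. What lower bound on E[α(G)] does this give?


E[|E(G)|] = C(77, 2)·p = 2926 · (1/693) = 38/9.
E[α(G)] ≥ n − E[|E(G)|] = 77 − 38/9 = 655/9.
Numerically: ≈ 72.77778.
(This is only a lower bound; the true E[α(G)] may be larger.)

E[α(G)] ≥ 655/9 ≈ 72.77778.


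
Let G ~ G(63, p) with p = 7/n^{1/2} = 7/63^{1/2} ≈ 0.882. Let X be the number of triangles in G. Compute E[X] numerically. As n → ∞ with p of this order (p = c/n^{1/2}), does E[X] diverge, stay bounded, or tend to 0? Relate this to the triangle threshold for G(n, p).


Number of potential triangles: C(63, 3) = 39711.
Each occurs with probability p³ ≈ (0.882)³ ≈ 6.85936e-01.
By linearity: E[X] = C(63, 3)·p³ ≈ 39711 · 6.85936e-01 ≈ 27239.186.
Since α = 1/2 < 1, p = c/n^{1/2} ≫ 1/n is above the triangle threshold p ~ 1/n. Asymptotically E[X] ~ (c³/6)·n^{3(1−α)} = (7³/6)·n^{1.5} → ∞; triangles are abundant w.h.p.

E[X] ≈ 27239.186; in regime p = Θ(1/n^{1/2}) E[X] diverges (above the triangle threshold p ~ 1/n).


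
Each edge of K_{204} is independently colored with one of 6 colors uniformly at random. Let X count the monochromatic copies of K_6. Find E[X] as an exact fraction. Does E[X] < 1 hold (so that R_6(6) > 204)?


E[X] = C(204, 6) · 6^{1 − 15} = 92944609660 · 6^{−14} = 92944609660/78364164096.
As a reduced fraction: E[X] = 23236152415/19591041024 ≈ 1.186.
Is E[X] < 1? NO.
Since E[X] ≥ 1, the first-moment bound is inconclusive at n = 204; it does NOT by itself certify R_6(6) > 204.

E[X] = 23236152415/19591041024 ≈ 1.186; E[X] ≥ 1; first-moment method inconclusive here.


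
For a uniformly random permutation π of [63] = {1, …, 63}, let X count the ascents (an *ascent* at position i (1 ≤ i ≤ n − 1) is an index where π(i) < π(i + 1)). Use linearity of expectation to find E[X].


Write X = Σ X_I over i = 1, …, 62, with X_I the indicator of one ascent.
There are 62 indicators.
For each fixed i, the pair (π(i), π(i+1)) is a uniformly random ordered pair of distinct values from {1, …, 63}; by symmetry P[π(i) < π(i+1)] = 1/2.
By linearity: E[X] = 62 · (1/2) = (63 − 1) · (1/2) = 31 ≈ 31.000000.

E[X] = 31 = 31.000000.


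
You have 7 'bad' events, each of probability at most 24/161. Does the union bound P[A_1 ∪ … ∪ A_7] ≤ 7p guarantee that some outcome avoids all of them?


Union bound: P[∪_{i=1}^{7} A_i] ≤ Σ_i P[A_i] ≤ 7·p = 7·(24/161) = 24/23.
Numerically: 24/23 ≈ 1.043478.
Is 24/23 < 1? NO.
Since the bound 24/23 is ≥ 1, the union bound is uninformative here; it does NOT by itself certify existence.

7·p = 24/23 ≈ 1.043478; existence NOT certified by the union bound.


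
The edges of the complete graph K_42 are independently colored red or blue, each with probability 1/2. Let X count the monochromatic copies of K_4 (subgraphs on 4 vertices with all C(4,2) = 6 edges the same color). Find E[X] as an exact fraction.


Let X = Σ_S X_S over the C(42, 4) = 111930 subsets S of size 4, where X_S = 1 if the K_4 on S is monochromatic.
For a fixed S, the K_4 on S has C(4, 2) = 6 edges. P[all 6 edges red] = (1/2)^6, and likewise for blue, so P[monochromatic] = 2·(1/2)^6 = 2^{1 − 6} = 1/32.
Summing: E[X] = C(42, 4) · 2^{1 − 6} = 111930 · 1/32 = 55965/16.
Numerically: E[X] ≈ 3497.812500.

E[X] = C(42,4)·2^(1−C(4,2)) = 55965/16 ≈ 3497.812500.


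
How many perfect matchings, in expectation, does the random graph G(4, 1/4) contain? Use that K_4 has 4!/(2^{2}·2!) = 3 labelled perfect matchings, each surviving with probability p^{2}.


K_4 has 4!/(2^{2}·2!) = 3 labelled perfect matchings.
For each such perfect matching H, let X_H = 1 if all 2 edges of H are present in G. Then P[X_H = 1] = p^{2} = (1/4)^{2} = 1/16.
Summing the indicators: E[X] = Σ_H E[X_H] = 3 · p^{2} = 3 · 1/16 = 3/16.
Numerically: E[X] ≈ 0.1875.

E[X] = 3 · (1/4)^{2} = 3/16 ≈ 0.1875.


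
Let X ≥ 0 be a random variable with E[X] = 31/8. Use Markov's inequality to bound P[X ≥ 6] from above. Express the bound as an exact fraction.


μ = E[X] = 31/8, a = 6.
Markov: P[X ≥ 6] ≤ μ/a = (31/8)/6 = 31/48.
Numerically: ≈ 0.645833.
(Since a = 6 > μ = 3.875000, the bound 31/48 is < 1 and informative.)

P[X ≥ 6] ≤ 31/48 ≈ 0.645833.


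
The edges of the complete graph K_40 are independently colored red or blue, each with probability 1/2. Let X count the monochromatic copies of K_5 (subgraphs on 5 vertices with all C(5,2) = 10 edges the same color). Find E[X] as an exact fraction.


Let X = Σ_S X_S over the C(40, 5) = 658008 subsets S of size 5, where X_S = 1 if the K_5 on S is monochromatic.
For a fixed S, the K_5 on S has C(5, 2) = 10 edges. P[all 10 edges red] = (1/2)^10, and likewise for blue, so P[monochromatic] = 2·(1/2)^10 = 2^{1 − 10} = 1/512.
Summing: E[X] = C(40, 5) · 2^{1 − 10} = 658008 · 1/512 = 82251/64.
Numerically: E[X] ≈ 1285.171875.

E[X] = C(40,5)·2^(1−C(5,2)) = 82251/64 ≈ 1285.171875.


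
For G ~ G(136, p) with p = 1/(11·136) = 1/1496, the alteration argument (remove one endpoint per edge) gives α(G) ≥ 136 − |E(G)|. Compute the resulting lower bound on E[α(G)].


E[|E(G)|] = C(136, 2)·p = 9180 · (1/1496) = 135/22.
E[α(G)] ≥ n − E[|E(G)|] = 136 − 135/22 = 2857/22.
Numerically: ≈ 129.863636.
(This is only a lower bound; the true E[α(G)] may be larger.)

E[α(G)] ≥ 2857/22 ≈ 129.863636.


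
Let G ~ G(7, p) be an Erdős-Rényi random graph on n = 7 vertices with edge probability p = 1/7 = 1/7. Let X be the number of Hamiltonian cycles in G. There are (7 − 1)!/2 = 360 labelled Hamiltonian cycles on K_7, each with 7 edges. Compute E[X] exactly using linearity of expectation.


K_7 has (7 − 1)!/2 = 360 labelled Hamiltonian cycles.
For each such Hamiltonian cycle H, let X_H = 1 if all 7 edges of H are present in G. Then P[X_H = 1] = p^{7} = (1/7)^{7} = 1/823543.
Summing the indicators: E[X] = Σ_H E[X_H] = 360 · p^{7} = 360 · 1/823543 = 360/823543.
Numerically: E[X] ≈ 0.00043714.

E[X] = 360 · (1/7)^{7} = 360/823543 ≈ 0.00043714.


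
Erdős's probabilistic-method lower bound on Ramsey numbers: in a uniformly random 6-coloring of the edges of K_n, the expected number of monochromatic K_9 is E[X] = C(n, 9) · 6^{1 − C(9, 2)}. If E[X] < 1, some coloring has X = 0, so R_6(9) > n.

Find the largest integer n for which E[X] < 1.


We need C(n, 9) · 6^{1 − 36} < 1, i.e. C(n, 9) < 6^{36 − 1} = 1719070799748422591028658176.
Check values of n near the boundary:
  n = 4405: C(4405, 9) = 1706862792900636302463627150; 1706862792900636302463627150 < 1719070799748422591028658176? YES
  n = 4406: C(4406, 9) = 1710356485221788389505285700; 1710356485221788389505285700 < 1719070799748422591028658176? YES
  n = 4407: C(4407, 9) = 1713856532599459170657070050; 1713856532599459170657070050 < 1719070799748422591028658176? YES
  n = 4408: C(4408, 9) = 1717362945146264156457459600; 1717362945146264156457459600 < 1719070799748422591028658176? YES
  n = 4409: C(4409, 9) = 1720875732988608787686577131; 1720875732988608787686577131 < 1719070799748422591028658176? NO
The largest n with C(n, 9) < 1719070799748422591028658176 is n = 4408 (where E[X] = 35778394690547169926197075/35813974994758803979763712 ≈ 0.99901). Hence R_6(9) > 4408, i.e. R_6(9) ≥ 4409.

Largest n = 4408; hence R_6(9) > 4408.


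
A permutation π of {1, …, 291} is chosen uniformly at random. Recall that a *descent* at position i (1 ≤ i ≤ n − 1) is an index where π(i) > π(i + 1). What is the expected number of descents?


Write X = Σ X_I over i = 1, …, 290, with X_I the indicator of one descent.
There are 290 indicators.
For each fixed i, the pair (π(i), π(i+1)) is a uniformly random ordered pair of distinct values from {1, …, 291}; by symmetry P[π(i) > π(i+1)] = 1/2.
By linearity: E[X] = 290 · (1/2) = (291 − 1) · (1/2) = 145 ≈ 145.000000.

E[X] = 145 = 145.000000.


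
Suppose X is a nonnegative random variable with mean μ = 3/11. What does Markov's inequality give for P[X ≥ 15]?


μ = E[X] = 3/11, a = 15.
Markov: P[X ≥ 15] ≤ μ/a = (3/11)/15 = 1/55.
Numerically: ≈ 0.01818.
(Since a = 15 > μ = 0.27273, the bound 1/55 is < 1 and informative.)

P[X ≥ 15] ≤ 1/55 ≈ 0.01818.


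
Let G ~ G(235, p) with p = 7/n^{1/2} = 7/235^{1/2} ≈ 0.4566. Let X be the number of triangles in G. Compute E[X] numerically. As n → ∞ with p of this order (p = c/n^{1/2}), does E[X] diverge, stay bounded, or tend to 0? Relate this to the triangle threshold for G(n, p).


Number of potential triangles: C(235, 3) = 2135445.
Each occurs with probability p³ ≈ (0.4566)³ ≈ 9.521214e-02.
By linearity: E[X] = C(235, 3)·p³ ≈ 2135445 · 9.521214e-02 ≈ 203320.2884.
Since α = 1/2 < 1, p = c/n^{1/2} ≫ 1/n is above the triangle threshold p ~ 1/n. Asymptotically E[X] ~ (c³/6)·n^{3(1−α)} = (7³/6)·n^{1.5} → ∞; triangles are abundant w.h.p.

E[X] ≈ 203320.2884; in regime p = Θ(1/n^{1/2}) E[X] diverges (above the triangle threshold p ~ 1/n).


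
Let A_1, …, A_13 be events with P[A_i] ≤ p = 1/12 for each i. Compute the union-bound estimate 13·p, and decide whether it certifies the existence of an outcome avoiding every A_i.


Union bound: P[∪_{i=1}^{13} A_i] ≤ Σ_i P[A_i] ≤ 13·p = 13·(1/12) = 13/12.
Numerically: 13/12 ≈ 1.0833333.
Is 13/12 < 1? NO.
Since the bound 13/12 is ≥ 1, the union bound is uninformative here; it does NOT by itself certify existence.

13·p = 13/12 ≈ 1.0833333; existence NOT certified by the union bound.


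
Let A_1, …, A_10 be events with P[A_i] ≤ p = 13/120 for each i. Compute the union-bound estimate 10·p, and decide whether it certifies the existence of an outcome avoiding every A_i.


Union bound: P[∪_{i=1}^{10} A_i] ≤ Σ_i P[A_i] ≤ 10·p = 10·(13/120) = 13/12.
Numerically: 13/12 ≈ 1.083333.
Is 13/12 < 1? NO.
Since the bound 13/12 is ≥ 1, the union bound is uninformative here; it does NOT by itself certify existence.

10·p = 13/12 ≈ 1.083333; existence NOT certified by the union bound.


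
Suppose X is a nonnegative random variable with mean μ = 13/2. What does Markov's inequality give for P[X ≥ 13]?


μ = E[X] = 13/2, a = 13.
Markov: P[X ≥ 13] ≤ μ/a = (13/2)/13 = 1/2.
Numerically: ≈ 0.50000.
(Since a = 13 > μ = 6.50000, the bound 1/2 is < 1 and informative.)

P[X ≥ 13] ≤ 1/2 ≈ 0.50000.


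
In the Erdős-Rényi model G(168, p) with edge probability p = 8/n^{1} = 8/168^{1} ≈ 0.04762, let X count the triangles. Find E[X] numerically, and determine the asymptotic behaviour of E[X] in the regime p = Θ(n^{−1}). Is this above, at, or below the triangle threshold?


Number of potential triangles: C(168, 3) = 776216.
Each occurs with probability p³ ≈ (0.04762)³ ≈ 1.079797e-04.
By linearity: E[X] = C(168, 3)·p³ ≈ 776216 · 1.079797e-04 ≈ 83.8156.
Here α = 1, so p = 8/n is exactly at the triangle threshold p ~ 1/n. Asymptotically E[X] → c³/6 = 8³/6 = 256/3 ≈ 85.3333, a bounded constant. In this regime the triangle count is asymptotically Poisson(c³/6).

E[X] ≈ 83.8156; in regime p = Θ(1/n^{1}) E[X] stays bounded (at the triangle threshold p ~ 1/n).


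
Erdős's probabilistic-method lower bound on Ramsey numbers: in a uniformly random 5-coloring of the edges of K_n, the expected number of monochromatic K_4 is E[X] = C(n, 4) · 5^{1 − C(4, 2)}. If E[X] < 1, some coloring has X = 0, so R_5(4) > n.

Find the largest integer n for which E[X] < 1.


We need C(n, 4) · 5^{1 − 6} < 1, i.e. C(n, 4) < 5^{6 − 1} = 3125.
Check values of n near the boundary:
  n = 16: C(16, 4) = 1820; 1820 < 3125? YES
  n = 17: C(17, 4) = 2380; 2380 < 3125? YES
  n = 18: C(18, 4) = 3060; 3060 < 3125? YES
  n = 19: C(19, 4) = 3876; 3876 < 3125? NO
The largest n with C(n, 4) < 3125 is n = 18 (where E[X] = 612/625 ≈ 0.9792). Hence R_5(4) > 18, i.e. R_5(4) ≥ 19.

Largest n = 18; hence R_5(4) > 18.


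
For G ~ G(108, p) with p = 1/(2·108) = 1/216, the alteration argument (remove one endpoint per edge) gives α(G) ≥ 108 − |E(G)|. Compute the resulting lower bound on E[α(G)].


E[|E(G)|] = C(108, 2)·p = 5778 · (1/216) = 107/4.
E[α(G)] ≥ n − E[|E(G)|] = 108 − 107/4 = 325/4.
Numerically: ≈ 81.250.
(This is only a lower bound; the true E[α(G)] may be larger.)

E[α(G)] ≥ 325/4 ≈ 81.250.


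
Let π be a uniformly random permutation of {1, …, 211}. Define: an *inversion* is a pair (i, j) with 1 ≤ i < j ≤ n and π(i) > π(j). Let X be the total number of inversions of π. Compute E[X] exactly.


Write X = Σ X_I over the C(211, 2) = 22155 pairs i < j, with X_I the indicator of one inversion.
There are 22155 indicators.
For each fixed pair i < j, the values π(i) and π(j) are two distinct elements of {1, …, 211} in uniformly random order; by symmetry P[π(i) > π(j)] = 1/2.
By linearity: E[X] = 22155 · (1/2) = C(211, 2) · (1/2) = 22155/2 = 22155/2 ≈ 11077.50000.

E[X] = 22155/2 = 11077.50000.


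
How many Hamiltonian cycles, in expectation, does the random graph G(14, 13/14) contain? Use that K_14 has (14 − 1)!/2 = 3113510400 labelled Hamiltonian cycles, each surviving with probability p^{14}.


K_14 has (14 − 1)!/2 = 3113510400 labelled Hamiltonian cycles.
For each such Hamiltonian cycle H, let X_H = 1 if all 14 edges of H are present in G. Then P[X_H = 1] = p^{14} = (13/14)^{14} = 3937376385699289/11112006825558016.
By linearity of expectation: E[X] = Σ_H E[X_H] = 3113510400 · p^{14} = 3113510400 · 3937376385699289/11112006825558016 = 3420497300666614836525/3100448333024.
Numerically: E[X] ≈ 1.1032e+09.

E[X] = 3113510400 · (13/14)^{14} = 3420497300666614836525/3100448333024 ≈ 1.1032e+09.


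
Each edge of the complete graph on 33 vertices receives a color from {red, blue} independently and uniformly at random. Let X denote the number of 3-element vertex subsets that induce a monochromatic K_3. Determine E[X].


Let X = Σ_S X_S over the C(33, 3) = 5456 subsets S of size 3, where X_S = 1 if the K_3 on S is monochromatic.
For a fixed S, the K_3 on S has C(3, 2) = 3 edges. P[all 3 edges red] = (1/2)^3, and likewise for blue, so P[monochromatic] = 2·(1/2)^3 = 2^{1 − 3} = 1/4.
By linearity: E[X] = C(33, 3) · 2^{1 − 3} = 5456 · 1/4 = 1364.
Numerically: E[X] ≈ 1364.0000.

E[X] = C(33,3)·2^(1−C(3,2)) = 1364 ≈ 1364.0000.


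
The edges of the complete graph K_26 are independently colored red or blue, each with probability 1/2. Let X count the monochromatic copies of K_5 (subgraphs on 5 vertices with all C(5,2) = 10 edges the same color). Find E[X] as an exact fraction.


Let X = Σ_S X_S over the C(26, 5) = 65780 subsets S of size 5, where X_S = 1 if the K_5 on S is monochromatic.
For a fixed S, the K_5 on S has C(5, 2) = 10 edges. P[all 10 edges red] = (1/2)^10, and likewise for blue, so P[monochromatic] = 2·(1/2)^10 = 2^{1 − 10} = 1/512.
By linearity: E[X] = C(26, 5) · 2^{1 − 10} = 65780 · 1/512 = 16445/128.
Numerically: E[X] ≈ 128.4766.

E[X] = C(26,5)·2^(1−C(5,2)) = 16445/128 ≈ 128.4766.


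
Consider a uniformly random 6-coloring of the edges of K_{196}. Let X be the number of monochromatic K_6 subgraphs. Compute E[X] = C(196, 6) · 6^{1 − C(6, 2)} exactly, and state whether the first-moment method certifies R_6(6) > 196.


E[X] = C(196, 6) · 6^{1 − 15} = 72887293024 · 6^{−14} = 72887293024/78364164096.
As a reduced fraction: E[X] = 2277727907/2448880128 ≈ 0.930.
Is E[X] < 1? YES.
Since E[X] < 1, there exists a 6-coloring of K_{196} with no monochromatic K_6; hence R_6(6) > 196.

E[X] = 2277727907/2448880128 ≈ 0.930; E[X] < 1, so R_6(6) > 196.


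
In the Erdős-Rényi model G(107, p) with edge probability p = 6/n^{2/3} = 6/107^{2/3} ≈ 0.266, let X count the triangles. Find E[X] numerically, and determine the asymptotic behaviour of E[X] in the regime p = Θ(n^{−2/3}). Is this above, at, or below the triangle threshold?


Number of potential triangles: C(107, 3) = 198485.
Each occurs with probability p³ ≈ (0.266)³ ≈ 1.88663e-02.
By linearity: E[X] = C(107, 3)·p³ ≈ 198485 · 1.88663e-02 ≈ 3744.673.
Since α = 2/3 < 1, p = c/n^{2/3} ≫ 1/n is above the triangle threshold p ~ 1/n. Asymptotically E[X] ~ (c³/6)·n^{3(1−α)} = (6³/6)·n^{1} → ∞; triangles are abundant w.h.p.

E[X] ≈ 3744.673; in regime p = Θ(1/n^{2/3}) E[X] diverges (above the triangle threshold p ~ 1/n).


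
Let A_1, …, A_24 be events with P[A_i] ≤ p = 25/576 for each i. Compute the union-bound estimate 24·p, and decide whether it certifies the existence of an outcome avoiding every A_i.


Union bound: P[∪_{i=1}^{24} A_i] ≤ Σ_i P[A_i] ≤ 24·p = 24·(25/576) = 25/24.
Numerically: 25/24 ≈ 1.042.
Is 25/24 < 1? NO.
Since the bound 25/24 is ≥ 1, the union bound is uninformative here; it does NOT by itself certify existence.

24·p = 25/24 ≈ 1.042; existence NOT certified by the union bound.


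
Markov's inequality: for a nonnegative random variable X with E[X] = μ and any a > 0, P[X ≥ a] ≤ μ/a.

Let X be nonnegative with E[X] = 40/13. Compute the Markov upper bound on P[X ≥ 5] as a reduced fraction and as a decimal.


μ = E[X] = 40/13, a = 5.
Markov: P[X ≥ 5] ≤ μ/a = (40/13)/5 = 8/13.
Numerically: ≈ 0.61538.
(Since a = 5 > μ = 3.07692, the bound 8/13 is < 1 and informative.)

P[X ≥ 5] ≤ 8/13 ≈ 0.61538.


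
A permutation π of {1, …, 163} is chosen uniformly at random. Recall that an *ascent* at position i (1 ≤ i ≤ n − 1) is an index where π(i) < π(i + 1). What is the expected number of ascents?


Write X = Σ X_I over i = 1, …, 162, with X_I the indicator of one ascent.
There are 162 indicators.
For each fixed i, the pair (π(i), π(i+1)) is a uniformly random ordered pair of distinct values from {1, …, 163}; by symmetry P[π(i) < π(i+1)] = 1/2.
By linearity: E[X] = 162 · (1/2) = (163 − 1) · (1/2) = 81 ≈ 81.000000.

E[X] = 81 = 81.000000.


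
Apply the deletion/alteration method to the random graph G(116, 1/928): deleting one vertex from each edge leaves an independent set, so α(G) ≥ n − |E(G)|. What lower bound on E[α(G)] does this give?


E[|E(G)|] = C(116, 2)·p = 6670 · (1/928) = 115/16.
E[α(G)] ≥ n − E[|E(G)|] = 116 − 115/16 = 1741/16.
Numerically: ≈ 108.8125.
(This is only a lower bound; the true E[α(G)] may be larger.)

E[α(G)] ≥ 1741/16 ≈ 108.8125.


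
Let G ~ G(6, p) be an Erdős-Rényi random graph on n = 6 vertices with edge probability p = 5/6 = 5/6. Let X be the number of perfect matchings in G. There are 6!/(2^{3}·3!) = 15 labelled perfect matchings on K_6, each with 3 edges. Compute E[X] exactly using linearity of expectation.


K_6 has 6!/(2^{3}·3!) = 15 labelled perfect matchings.
For each such perfect matching H, let X_H = 1 if all 3 edges of H are present in G. Then P[X_H = 1] = p^{3} = (5/6)^{3} = 125/216.
Summing the indicators: E[X] = Σ_H E[X_H] = 15 · p^{3} = 15 · 125/216 = 625/72.
Numerically: E[X] ≈ 8.68.

E[X] = 15 · (5/6)^{3} = 625/72 ≈ 8.68.


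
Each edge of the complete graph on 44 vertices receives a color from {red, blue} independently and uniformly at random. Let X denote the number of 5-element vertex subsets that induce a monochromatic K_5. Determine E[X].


Let X = Σ_S X_S over the C(44, 5) = 1086008 subsets S of size 5, where X_S = 1 if the K_5 on S is monochromatic.
For a fixed S, the K_5 on S has C(5, 2) = 10 edges. P[all 10 edges red] = (1/2)^10, and likewise for blue, so P[monochromatic] = 2·(1/2)^10 = 2^{1 − 10} = 1/512.
Summing: E[X] = C(44, 5) · 2^{1 − 10} = 1086008 · 1/512 = 135751/64.
Numerically: E[X] ≈ 2121.109.

E[X] = C(44,5)·2^(1−C(5,2)) = 135751/64 ≈ 2121.109.


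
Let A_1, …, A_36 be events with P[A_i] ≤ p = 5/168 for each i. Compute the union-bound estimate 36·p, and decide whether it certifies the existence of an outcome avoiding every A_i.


Union bound: P[∪_{i=1}^{36} A_i] ≤ Σ_i P[A_i] ≤ 36·p = 36·(5/168) = 15/14.
Numerically: 15/14 ≈ 1.0714.
Is 15/14 < 1? NO.
Since the bound 15/14 is ≥ 1, the union bound is uninformative here; it does NOT by itself certify existence.

36·p = 15/14 ≈ 1.0714; existence NOT certified by the union bound.


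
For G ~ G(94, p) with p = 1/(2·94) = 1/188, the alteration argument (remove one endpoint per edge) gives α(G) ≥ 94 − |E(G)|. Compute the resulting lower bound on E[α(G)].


E[|E(G)|] = C(94, 2)·p = 4371 · (1/188) = 93/4.
E[α(G)] ≥ n − E[|E(G)|] = 94 − 93/4 = 283/4.
Numerically: ≈ 70.750000.
(This is only a lower bound; the true E[α(G)] may be larger.)

E[α(G)] ≥ 283/4 ≈ 70.750000.


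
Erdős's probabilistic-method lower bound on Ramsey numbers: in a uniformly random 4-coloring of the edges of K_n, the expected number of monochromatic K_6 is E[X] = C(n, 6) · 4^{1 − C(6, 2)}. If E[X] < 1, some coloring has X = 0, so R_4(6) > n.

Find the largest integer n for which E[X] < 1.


We need C(n, 6) · 4^{1 − 15} < 1, i.e. C(n, 6) < 4^{15 − 1} = 268435456.
Check values of n near the boundary:
  n = 74: C(74, 6) = 185250786; 185250786 < 268435456? YES
  n = 75: C(75, 6) = 201359550; 201359550 < 268435456? YES
  n = 76: C(76, 6) = 218618940; 218618940 < 268435456? YES
  n = 77: C(77, 6) = 237093780; 237093780 < 268435456? YES
  n = 78: C(78, 6) = 256851595; 256851595 < 268435456? YES
  n = 79: C(79, 6) = 277962685; 277962685 < 268435456? NO
The largest n with C(n, 6) < 268435456 is n = 78 (where E[X] = 256851595/268435456 ≈ 0.956847). Hence R_4(6) > 78, i.e. R_4(6) ≥ 79.

Largest n = 78; hence R_4(6) > 78.


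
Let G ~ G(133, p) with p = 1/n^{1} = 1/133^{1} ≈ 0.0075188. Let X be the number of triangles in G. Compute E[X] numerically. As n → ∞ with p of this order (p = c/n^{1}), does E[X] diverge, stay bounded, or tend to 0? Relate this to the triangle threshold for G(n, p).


Number of potential triangles: C(133, 3) = 383306.
Each occurs with probability p³ ≈ (0.0075188)³ ≈ 4.2505495e-07.
By linearity: E[X] = C(133, 3)·p³ ≈ 383306 · 4.2505495e-07 ≈ 0.16293.
Here α = 1, so p = 1/n is exactly at the triangle threshold p ~ 1/n. Asymptotically E[X] → c³/6 = 1³/6 = 1/6 ≈ 0.16667, a bounded constant. In this regime the triangle count is asymptotically Poisson(c³/6).

E[X] ≈ 0.16293; in regime p = Θ(1/n^{1}) E[X] stays bounded (at the triangle threshold p ~ 1/n).


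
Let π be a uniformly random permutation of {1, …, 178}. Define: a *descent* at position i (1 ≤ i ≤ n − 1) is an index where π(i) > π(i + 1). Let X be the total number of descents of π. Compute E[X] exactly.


Write X = Σ X_I over i = 1, …, 177, with X_I the indicator of one descent.
There are 177 indicators.
For each fixed i, the pair (π(i), π(i+1)) is a uniformly random ordered pair of distinct values from {1, …, 178}; by symmetry P[π(i) > π(i+1)] = 1/2.
By linearity: E[X] = 177 · (1/2) = (178 − 1) · (1/2) = 177/2 ≈ 88.500.

E[X] = 177/2 = 88.500.


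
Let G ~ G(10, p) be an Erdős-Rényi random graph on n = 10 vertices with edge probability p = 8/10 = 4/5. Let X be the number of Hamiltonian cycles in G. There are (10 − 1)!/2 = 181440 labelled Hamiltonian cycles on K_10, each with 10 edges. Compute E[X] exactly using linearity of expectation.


K_10 has (10 − 1)!/2 = 181440 labelled Hamiltonian cycles.
For each such Hamiltonian cycle H, let X_H = 1 if all 10 edges of H are present in G. Then P[X_H = 1] = p^{10} = (4/5)^{10} = 1048576/9765625.
By linearity of expectation: E[X] = Σ_H E[X_H] = 181440 · p^{10} = 181440 · 1048576/9765625 = 38050725888/1953125.
Numerically: E[X] ≈ 19482.

E[X] = 181440 · (4/5)^{10} = 38050725888/1953125 ≈ 19482.


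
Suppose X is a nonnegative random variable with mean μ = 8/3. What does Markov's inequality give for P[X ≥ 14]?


μ = E[X] = 8/3, a = 14.
Markov: P[X ≥ 14] ≤ μ/a = (8/3)/14 = 4/21.
Numerically: ≈ 0.190476.
(Since a = 14 > μ = 2.666667, the bound 4/21 is < 1 and informative.)

P[X ≥ 14] ≤ 4/21 ≈ 0.190476.


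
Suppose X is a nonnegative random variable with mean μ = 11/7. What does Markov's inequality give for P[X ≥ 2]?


μ = E[X] = 11/7, a = 2.
Markov: P[X ≥ 2] ≤ μ/a = (11/7)/2 = 11/14.
Numerically: ≈ 0.785714.
(Since a = 2 > μ = 1.571429, the bound 11/14 is < 1 and informative.)

P[X ≥ 2] ≤ 11/14 ≈ 0.785714.


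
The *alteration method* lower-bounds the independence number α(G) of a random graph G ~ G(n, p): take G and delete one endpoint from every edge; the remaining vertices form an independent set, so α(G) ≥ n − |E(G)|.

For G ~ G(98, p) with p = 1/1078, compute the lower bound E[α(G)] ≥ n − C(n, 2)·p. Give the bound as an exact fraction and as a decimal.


E[|E(G)|] = C(98, 2)·p = 4753 · (1/1078) = 97/22.
E[α(G)] ≥ n − E[|E(G)|] = 98 − 97/22 = 2059/22.
Numerically: ≈ 93.590909.
(This is only a lower bound; the true E[α(G)] may be larger.)

E[α(G)] ≥ 2059/22 ≈ 93.590909.


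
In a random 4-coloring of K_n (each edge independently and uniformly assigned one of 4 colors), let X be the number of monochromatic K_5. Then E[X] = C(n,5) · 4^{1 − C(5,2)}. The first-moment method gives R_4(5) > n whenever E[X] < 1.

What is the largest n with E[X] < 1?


We need C(n, 5) · 4^{1 − 10} < 1, i.e. C(n, 5) < 4^{10 − 1} = 262144.
Check values of n near the boundary:
  n = 31: C(31, 5) = 169911; 169911 < 262144? YES
  n = 32: C(32, 5) = 201376; 201376 < 262144? YES
  n = 33: C(33, 5) = 237336; 237336 < 262144? YES
  n = 34: C(34, 5) = 278256; 278256 < 262144? NO
  n = 35: C(35, 5) = 324632; 324632 < 262144? NO
The largest n with C(n, 5) < 262144 is n = 33 (where E[X] = 29667/32768 ≈ 0.905365). Hence R_4(5) > 33, i.e. R_4(5) ≥ 34.

Largest n = 33; hence R_4(5) > 33.


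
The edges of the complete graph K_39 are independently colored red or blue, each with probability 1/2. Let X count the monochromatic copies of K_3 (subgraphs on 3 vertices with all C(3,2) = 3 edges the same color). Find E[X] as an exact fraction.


Let X = Σ_S X_S over the C(39, 3) = 9139 subsets S of size 3, where X_S = 1 if the K_3 on S is monochromatic.
For a fixed S, the K_3 on S has C(3, 2) = 3 edges. P[all 3 edges red] = (1/2)^3, and likewise for blue, so P[monochromatic] = 2·(1/2)^3 = 2^{1 − 3} = 1/4.
By linearity of expectation: E[X] = C(39, 3) · 2^{1 − 3} = 9139 · 1/4 = 9139/4.
Numerically: E[X] ≈ 2284.750.

E[X] = C(39,3)·2^(1−C(3,2)) = 9139/4 ≈ 2284.750.


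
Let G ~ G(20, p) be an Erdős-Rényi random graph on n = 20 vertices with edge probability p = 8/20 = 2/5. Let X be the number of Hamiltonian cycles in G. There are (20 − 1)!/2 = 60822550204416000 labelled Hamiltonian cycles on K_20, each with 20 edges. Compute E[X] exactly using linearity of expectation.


K_20 has (20 − 1)!/2 = 60822550204416000 labelled Hamiltonian cycles.
For each such Hamiltonian cycle H, let X_H = 1 if all 20 edges of H are present in G. Then P[X_H = 1] = p^{20} = (2/5)^{20} = 1048576/95367431640625.
By linearity of expectation: E[X] = Σ_H E[X_H] = 60822550204416000 · p^{20} = 60822550204416000 · 1048576/95367431640625 = 510216531225165692928/762939453125.
Numerically: E[X] ≈ 6.688e+08.

E[X] = 60822550204416000 · (2/5)^{20} = 510216531225165692928/762939453125 ≈ 6.688e+08.


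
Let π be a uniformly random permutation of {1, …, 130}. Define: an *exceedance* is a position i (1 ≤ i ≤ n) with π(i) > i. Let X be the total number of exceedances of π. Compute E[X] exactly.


Write X = Σ_{i=1}^{130} X_i, where X_i = 1_{π(i) > i}.
For each fixed i, π(i) is uniform over {1, …, 130} (marginal of a uniform permutation), so P[π(i) > i] = (n − i)/n. Summing: Σ_{i=1}^{130} (n − i)/n = (0 + 1 + … + 129)/130 = 130(130 − 1)/(2·130) = (130 − 1)/2.
Hence E[X] = Σ_{i=1}^{130} (130 − i)/130 = 129/2 ≈ 64.50000.

E[X] = 129/2 = 64.50000.


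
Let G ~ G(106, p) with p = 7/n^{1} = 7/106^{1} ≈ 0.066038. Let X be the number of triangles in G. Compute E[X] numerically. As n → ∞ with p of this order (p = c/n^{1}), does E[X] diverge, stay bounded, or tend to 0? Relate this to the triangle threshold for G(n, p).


Number of potential triangles: C(106, 3) = 192920.
Each occurs with probability p³ ≈ (0.066038)³ ≈ 2.8798941e-04.
By linearity: E[X] = C(106, 3)·p³ ≈ 192920 · 2.8798941e-04 ≈ 55.55892.
Here α = 1, so p = 7/n is exactly at the triangle threshold p ~ 1/n. Asymptotically E[X] → c³/6 = 7³/6 = 343/6 ≈ 57.16667, a bounded constant. In this regime the triangle count is asymptotically Poisson(c³/6).

E[X] ≈ 55.55892; in regime p = Θ(1/n^{1}) E[X] stays bounded (at the triangle threshold p ~ 1/n).


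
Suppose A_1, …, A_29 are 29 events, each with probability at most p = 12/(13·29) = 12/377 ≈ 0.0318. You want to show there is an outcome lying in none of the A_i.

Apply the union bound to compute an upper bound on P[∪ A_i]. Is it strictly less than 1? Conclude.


Union bound: P[∪_{i=1}^{29} A_i] ≤ Σ_i P[A_i] ≤ 29·p = 29·(12/377) = 12/13.
Numerically: 12/13 ≈ 0.9231.
Is 12/13 < 1? YES.
Since P[∪ A_i] ≤ 12/13 < 1, the complement has P[∩ A_i^c] ≥ 1 − 12/13 = 1/13 > 0, so some outcome avoids every A_i.

29·p = 12/13 ≈ 0.9231; existence CERTIFIED by the union bound.
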